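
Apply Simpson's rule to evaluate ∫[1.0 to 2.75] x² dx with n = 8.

f(x) = x²
a = 1.0, b = 2.75, n = 8
h = (b - a)/n = 0.218750

Simpson's rule: (h/3)[f(x₀) + 4f(x₁) + 2f(x₂) + ... + f(xₙ)]

x_0 = 1.0000, f(x_0) = 1.000000, coefficient = 1
x_1 = 1.2188, f(x_1) = 1.485352, coefficient = 4
x_2 = 1.4375, f(x_2) = 2.066406, coefficient = 2
x_3 = 1.6562, f(x_3) = 2.743164, coefficient = 4
x_4 = 1.8750, f(x_4) = 3.515625, coefficient = 2
x_5 = 2.0938, f(x_5) = 4.383789, coefficient = 4
x_6 = 2.3125, f(x_6) = 5.347656, coefficient = 2
x_7 = 2.5312, f(x_7) = 6.407227, coefficient = 4
x_8 = 2.7500, f(x_8) = 7.562500, coefficient = 1

I ≈ (0.218750/3) × 90.500000 = 6.598958
Exact value: 6.598958
Error: 0.000000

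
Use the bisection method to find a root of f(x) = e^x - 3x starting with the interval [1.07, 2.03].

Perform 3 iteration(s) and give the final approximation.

f(x) = e^x - 3x
Initial interval: [1.07, 2.03]

Iteration 1:
  c_1 = (1.070000 + 2.030000)/2 = 1.550000
  f(c_1) = f(1.550000) = 0.061470
  f(a) × f(c) < 0, new interval: [1.070000, 1.550000]
Iteration 2:
  c_2 = (1.070000 + 1.550000)/2 = 1.310000
  f(c_2) = f(1.310000) = -0.223826
  f(a) × f(c) ≥ 0, new interval: [1.310000, 1.550000]
Iteration 3:
  c_3 = (1.310000 + 1.550000)/2 = 1.430000
  f(c_3) = f(1.430000) = -0.111301
  f(a) × f(c) ≥ 0, new interval: [1.430000, 1.550000]

After 3 iteration(s), the approximation is c_3 = 1.430000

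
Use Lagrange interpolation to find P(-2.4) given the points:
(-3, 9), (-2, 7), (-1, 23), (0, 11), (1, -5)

Lagrange interpolation formula:
P(x) = Σ yᵢ × Lᵢ(x)
where Lᵢ(x) = Π_{j≠i} (x - xⱼ)/(xᵢ - xⱼ)

L_0(-2.4) = (-2.4 - (-2))/(-3 - (-2)) × (-2.4 - (-1))/(-3 - (-1)) × (-2.4 - 0)/(-3 - 0) × (-2.4 - 1)/(-3 - 1) = 0.190400
L_1(-2.4) = (-2.4 - (-3))/(-2 - (-3)) × (-2.4 - (-1))/(-2 - (-1)) × (-2.4 - 0)/(-2 - 0) × (-2.4 - 1)/(-2 - 1) = 1.142400
L_2(-2.4) = (-2.4 - (-3))/(-1 - (-3)) × (-2.4 - (-2))/(-1 - (-2)) × (-2.4 - 0)/(-1 - 0) × (-2.4 - 1)/(-1 - 1) = -0.489600
L_3(-2.4) = (-2.4 - (-3))/(0 - (-3)) × (-2.4 - (-2))/(0 - (-2)) × (-2.4 - (-1))/(0 - (-1)) × (-2.4 - 1)/(0 - 1) = 0.190400
L_4(-2.4) = (-2.4 - (-3))/(1 - (-3)) × (-2.4 - (-2))/(1 - (-2)) × (-2.4 - (-1))/(1 - (-1)) × (-2.4 - 0)/(1 - 0) = -0.033600

P(-2.4) = 9×L_0(-2.4) + 7×L_1(-2.4) + 23×L_2(-2.4) + 11×L_3(-2.4) + (-5)×L_4(-2.4)
P(-2.4) = 0.712000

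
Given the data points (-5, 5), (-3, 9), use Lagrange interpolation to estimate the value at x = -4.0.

Lagrange interpolation formula:
P(x) = Σ yᵢ × Lᵢ(x)
where Lᵢ(x) = Π_{j≠i} (x - xⱼ)/(xᵢ - xⱼ)

L_0(-4.0) = (-4.0 - (-3))/(-5 - (-3)) = 0.500000
L_1(-4.0) = (-4.0 - (-5))/(-3 - (-5)) = 0.500000

P(-4.0) = 5×L_0(-4.0) + 9×L_1(-4.0)
P(-4.0) = 7.000000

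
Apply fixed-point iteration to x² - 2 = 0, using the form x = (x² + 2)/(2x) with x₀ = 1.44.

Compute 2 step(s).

Equation: x² - 2 = 0
Fixed-point form: x = (x² + 2)/(2x)
x₀ = 1.44

x_1 = g(1.440000) = 1.414444
x_2 = g(1.414444) = 1.414214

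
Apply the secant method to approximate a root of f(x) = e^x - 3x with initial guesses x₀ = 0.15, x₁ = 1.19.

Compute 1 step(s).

f(x) = e^x - 3x
x₀ = 0.15, x₁ = 1.19

Secant formula: x_{n+1} = x_n - f(x_n)(x_n - x_{n-1})/(f(x_n) - f(x_{n-1}))

Iteration 1:
  f(0.150000) = 0.711834
  f(1.190000) = -0.282919
  x_2 = 1.190000 - (-0.282919)×(1.190000 - 0.150000)/(-0.282919 - 0.711834)
       = 0.894212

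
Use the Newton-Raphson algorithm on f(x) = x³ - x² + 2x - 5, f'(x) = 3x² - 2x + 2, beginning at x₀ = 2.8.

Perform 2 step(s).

f(x) = x³ - x² + 2x - 5
f'(x) = 3x² - 2x + 2
x₀ = 2.8

Newton-Raphson formula: x_{n+1} = x_n - f(x_n)/f'(x_n)

Iteration 1:
  f(2.800000) = 14.712000
  f'(2.800000) = 19.920000
  x_1 = 2.800000 - 14.712000/19.920000 = 2.061446
Iteration 2:
  f(2.061446) = 3.633568
  f'(2.061446) = 10.625785
  x_2 = 2.061446 - 3.633568/10.625785 = 1.719488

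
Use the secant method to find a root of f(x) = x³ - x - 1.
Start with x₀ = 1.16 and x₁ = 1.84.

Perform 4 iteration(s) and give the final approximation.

f(x) = x³ - x - 1
x₀ = 1.16, x₁ = 1.84

Secant formula: x_{n+1} = x_n - f(x_n)(x_n - x_{n-1})/(f(x_n) - f(x_{n-1}))

Iteration 1:
  f(1.160000) = -0.599104
  f(1.840000) = 3.389504
  x_2 = 1.840000 - 3.389504×(1.840000 - 1.160000)/(3.389504 - (-0.599104))
       = 1.262139
Iteration 2:
  f(1.840000) = 3.389504
  f(1.262139) = -0.251560
  x_3 = 1.262139 - (-0.251560)×(1.262139 - 1.840000)/(-0.251560 - 3.389504)
       = 1.302063
Iteration 3:
  f(1.262139) = -0.251560
  f(1.302063) = -0.094588
  x_4 = 1.302063 - (-0.094588)×(1.302063 - 1.262139)/(-0.094588 - (-0.251560))
       = 1.326120
Iteration 4:
  f(1.302063) = -0.094588
  f(1.326120) = 0.005988
  x_5 = 1.326120 - 0.005988×(1.326120 - 1.302063)/(0.005988 - (-0.094588))
       = 1.324688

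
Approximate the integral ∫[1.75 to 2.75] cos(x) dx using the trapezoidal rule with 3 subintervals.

f(x) = cos(x)
a = 1.75, b = 2.75, n = 3
h = (b - a)/n = 0.333333

Trapezoidal rule: (h/2)[f(x₀) + 2f(x₁) + 2f(x₂) + ... + f(xₙ)]

x_0 = 1.7500, f(x_0) = -0.178246, coefficient = 1
x_1 = 2.0833, f(x_1) = -0.490390, coefficient = 2
x_2 = 2.4167, f(x_2) = -0.748549, coefficient = 2
x_3 = 2.7500, f(x_3) = -0.924302, coefficient = 1

I ≈ (0.333333/2) × -3.580425 = -0.596738
Exact value: -0.602325
Error: 0.005587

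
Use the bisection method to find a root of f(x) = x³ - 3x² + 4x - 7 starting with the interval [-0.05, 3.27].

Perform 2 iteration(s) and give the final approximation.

f(x) = x³ - 3x² + 4x - 7
Initial interval: [-0.05, 3.27]

Iteration 1:
  c_1 = (-0.050000 + 3.270000)/2 = 1.610000
  f(c_1) = f(1.610000) = -4.163019
  f(a) × f(c) ≥ 0, new interval: [1.610000, 3.270000]
Iteration 2:
  c_2 = (1.610000 + 3.270000)/2 = 2.440000
  f(c_2) = f(2.440000) = -0.574016
  f(a) × f(c) ≥ 0, new interval: [2.440000, 3.270000]

After 2 iteration(s), the approximation is c_2 = 2.440000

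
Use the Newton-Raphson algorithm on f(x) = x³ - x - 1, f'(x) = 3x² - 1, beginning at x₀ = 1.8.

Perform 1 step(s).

f(x) = x³ - x - 1
f'(x) = 3x² - 1
x₀ = 1.8

Newton-Raphson formula: x_{n+1} = x_n - f(x_n)/f'(x_n)

Iteration 1:
  f(1.800000) = 3.032000
  f'(1.800000) = 8.720000
  x_1 = 1.800000 - 3.032000/8.720000 = 1.452294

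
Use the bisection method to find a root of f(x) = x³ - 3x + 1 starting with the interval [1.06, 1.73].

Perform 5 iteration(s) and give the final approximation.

f(x) = x³ - 3x + 1
Initial interval: [1.06, 1.73]

Iteration 1:
  c_1 = (1.060000 + 1.730000)/2 = 1.395000
  f(c_1) = f(1.395000) = -0.470295
  f(a) × f(c) ≥ 0, new interval: [1.395000, 1.730000]
Iteration 2:
  c_2 = (1.395000 + 1.730000)/2 = 1.562500
  f(c_2) = f(1.562500) = 0.127197
  f(a) × f(c) < 0, new interval: [1.395000, 1.562500]
Iteration 3:
  c_3 = (1.395000 + 1.562500)/2 = 1.478750
  f(c_3) = f(1.478750) = -0.202665
  f(a) × f(c) ≥ 0, new interval: [1.478750, 1.562500]
Iteration 4:
  c_4 = (1.478750 + 1.562500)/2 = 1.520625
  f(c_4) = f(1.520625) = -0.045733
  f(a) × f(c) ≥ 0, new interval: [1.520625, 1.562500]
Iteration 5:
  c_5 = (1.520625 + 1.562500)/2 = 1.541562
  f(c_5) = f(1.541562) = 0.038705
  f(a) × f(c) < 0, new interval: [1.520625, 1.541562]

After 5 iteration(s), the approximation is c_5 = 1.541562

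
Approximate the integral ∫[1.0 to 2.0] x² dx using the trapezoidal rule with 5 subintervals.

f(x) = x²
a = 1.0, b = 2.0, n = 5
h = (b - a)/n = 0.200000

Trapezoidal rule: (h/2)[f(x₀) + 2f(x₁) + 2f(x₂) + ... + f(xₙ)]

x_0 = 1.0000, f(x_0) = 1.000000, coefficient = 1
x_1 = 1.2000, f(x_1) = 1.440000, coefficient = 2
x_2 = 1.4000, f(x_2) = 1.960000, coefficient = 2
x_3 = 1.6000, f(x_3) = 2.560000, coefficient = 2
x_4 = 1.8000, f(x_4) = 3.240000, coefficient = 2
x_5 = 2.0000, f(x_5) = 4.000000, coefficient = 1

I ≈ (0.200000/2) × 23.400000 = 2.340000
Exact value: 2.333333
Error: 0.006667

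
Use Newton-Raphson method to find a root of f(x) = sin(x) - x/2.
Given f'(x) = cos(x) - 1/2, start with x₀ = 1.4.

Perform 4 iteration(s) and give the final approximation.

f(x) = sin(x) - x/2
f'(x) = cos(x) - 1/2
x₀ = 1.4

Newton-Raphson formula: x_{n+1} = x_n - f(x_n)/f'(x_n)

Iteration 1:
  f(1.400000) = 0.285450
  f'(1.400000) = -0.330033
  x_1 = 1.400000 - 0.285450/(-0.330033) = 2.264913
Iteration 2:
  f(2.264913) = -0.363838
  f'(2.264913) = -1.139707
  x_2 = 2.264913 - (-0.363838)/(-1.139707) = 1.945675
Iteration 3:
  f(1.945675) = -0.042286
  f'(1.945675) = -0.866160
  x_3 = 1.945675 - (-0.042286)/(-0.866160) = 1.896856
Iteration 4:
  f(1.896856) = -0.001116
  f'(1.896856) = -0.820312
  x_4 = 1.896856 - (-0.001116)/(-0.820312) = 1.895495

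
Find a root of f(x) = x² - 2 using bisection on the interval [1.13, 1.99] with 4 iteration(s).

f(x) = x² - 2
Initial interval: [1.13, 1.99]

Iteration 1:
  c_1 = (1.130000 + 1.990000)/2 = 1.560000
  f(c_1) = f(1.560000) = 0.433600
  f(a) × f(c) < 0, new interval: [1.130000, 1.560000]
Iteration 2:
  c_2 = (1.130000 + 1.560000)/2 = 1.345000
  f(c_2) = f(1.345000) = -0.190975
  f(a) × f(c) ≥ 0, new interval: [1.345000, 1.560000]
Iteration 3:
  c_3 = (1.345000 + 1.560000)/2 = 1.452500
  f(c_3) = f(1.452500) = 0.109756
  f(a) × f(c) < 0, new interval: [1.345000, 1.452500]
Iteration 4:
  c_4 = (1.345000 + 1.452500)/2 = 1.398750
  f(c_4) = f(1.398750) = -0.043498
  f(a) × f(c) ≥ 0, new interval: [1.398750, 1.452500]

After 4 iteration(s), the approximation is c_4 = 1.398750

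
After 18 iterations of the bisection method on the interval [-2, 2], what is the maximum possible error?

Bisection error bound: |error| ≤ (b-a)/2^n
|error| ≤ (2 - (-2))/2^18 = 4/2^18
|error| ≤ 0.0000152588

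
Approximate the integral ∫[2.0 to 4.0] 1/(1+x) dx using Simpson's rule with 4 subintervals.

f(x) = 1/(1+x)
a = 2.0, b = 4.0, n = 4
h = (b - a)/n = 0.500000

Simpson's rule: (h/3)[f(x₀) + 4f(x₁) + 2f(x₂) + ... + f(xₙ)]

x_0 = 2.0000, f(x_0) = 0.333333, coefficient = 1
x_1 = 2.5000, f(x_1) = 0.285714, coefficient = 4
x_2 = 3.0000, f(x_2) = 0.250000, coefficient = 2
x_3 = 3.5000, f(x_3) = 0.222222, coefficient = 4
x_4 = 4.0000, f(x_4) = 0.200000, coefficient = 1

I ≈ (0.500000/3) × 3.065079 = 0.510847
Exact value: 0.510826
Error: 0.000021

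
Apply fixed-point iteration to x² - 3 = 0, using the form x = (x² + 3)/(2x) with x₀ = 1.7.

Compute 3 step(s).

Equation: x² - 3 = 0
Fixed-point form: x = (x² + 3)/(2x)
x₀ = 1.7

x_1 = g(1.700000) = 1.732353
x_2 = g(1.732353) = 1.732051
x_3 = g(1.732051) = 1.732051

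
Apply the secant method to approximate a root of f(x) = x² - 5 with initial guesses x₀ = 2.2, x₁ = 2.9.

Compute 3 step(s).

f(x) = x² - 5
x₀ = 2.2, x₁ = 2.9

Secant formula: x_{n+1} = x_n - f(x_n)(x_n - x_{n-1})/(f(x_n) - f(x_{n-1}))

Iteration 1:
  f(2.200000) = -0.160000
  f(2.900000) = 3.410000
  x_2 = 2.900000 - 3.410000×(2.900000 - 2.200000)/(3.410000 - (-0.160000))
       = 2.231373
Iteration 2:
  f(2.900000) = 3.410000
  f(2.231373) = -0.020977
  x_3 = 2.231373 - (-0.020977)×(2.231373 - 2.900000)/(-0.020977 - 3.410000)
       = 2.235460
Iteration 3:
  f(2.231373) = -0.020977
  f(2.235460) = -0.002717
  x_4 = 2.235460 - (-0.002717)×(2.235460 - 2.231373)/(-0.002717 - (-0.020977))
       = 2.236069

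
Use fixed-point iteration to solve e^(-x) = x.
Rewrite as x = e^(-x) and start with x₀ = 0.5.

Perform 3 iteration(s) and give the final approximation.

Equation: e^(-x) = x
Fixed-point form: x = e^(-x)
x₀ = 0.5

x_1 = g(0.500000) = 0.606531
x_2 = g(0.606531) = 0.545239
x_3 = g(0.545239) = 0.579703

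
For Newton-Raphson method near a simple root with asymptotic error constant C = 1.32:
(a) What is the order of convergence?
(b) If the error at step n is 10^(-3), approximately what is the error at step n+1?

(a) Newton-Raphson has quadratic (order 2) convergence near simple roots.
    This means |e_{n+1}| ≈ C|e_n|².

(b) With |e_n| = 10^(-3) and C = 1.32:
    |e_{n+1}| ≈ 1.32 × (10^(-3))² = 1.32 × 10^(-6)

(a) 2 (quadratic); (b) |e_{n+1}| ≈ 1.320e-06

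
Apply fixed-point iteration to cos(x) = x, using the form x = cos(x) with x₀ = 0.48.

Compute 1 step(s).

Equation: cos(x) = x
Fixed-point form: x = cos(x)
x₀ = 0.48

x_1 = g(0.480000) = 0.886995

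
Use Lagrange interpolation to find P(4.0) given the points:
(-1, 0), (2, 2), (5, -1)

Lagrange interpolation formula:
P(x) = Σ yᵢ × Lᵢ(x)
where Lᵢ(x) = Π_{j≠i} (x - xⱼ)/(xᵢ - xⱼ)

L_0(4.0) = (4.0 - 2)/(-1 - 2) × (4.0 - 5)/(-1 - 5) = -0.111111
L_1(4.0) = (4.0 - (-1))/(2 - (-1)) × (4.0 - 5)/(2 - 5) = 0.555556
L_2(4.0) = (4.0 - (-1))/(5 - (-1)) × (4.0 - 2)/(5 - 2) = 0.555556

P(4.0) = 0×L_0(4.0) + 2×L_1(4.0) + (-1)×L_2(4.0)
P(4.0) = 0.555556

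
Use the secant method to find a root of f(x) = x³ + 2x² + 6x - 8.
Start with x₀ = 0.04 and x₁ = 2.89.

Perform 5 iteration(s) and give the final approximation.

f(x) = x³ + 2x² + 6x - 8
x₀ = 0.04, x₁ = 2.89

Secant formula: x_{n+1} = x_n - f(x_n)(x_n - x_{n-1})/(f(x_n) - f(x_{n-1}))

Iteration 1:
  f(0.040000) = -7.756736
  f(2.890000) = 50.181769
  x_2 = 2.890000 - 50.181769×(2.890000 - 0.040000)/(50.181769 - (-7.756736))
       = 0.421555
Iteration 2:
  f(2.890000) = 50.181769
  f(0.421555) = -5.040343
  x_3 = 0.421555 - (-5.040343)×(0.421555 - 2.890000)/(-5.040343 - 50.181769)
       = 0.646859
Iteration 3:
  f(0.421555) = -5.040343
  f(0.646859) = -3.011326
  x_4 = 0.646859 - (-3.011326)×(0.646859 - 0.421555)/(-3.011326 - (-5.040343))
       = 0.981241
Iteration 4:
  f(0.646859) = -3.011326
  f(0.981241) = 0.757889
  x_5 = 0.981241 - 0.757889×(0.981241 - 0.646859)/(0.757889 - (-3.011326))
       = 0.914006
Iteration 5:
  f(0.981241) = 0.757889
  f(0.914006) = -0.081584
  x_6 = 0.914006 - (-0.081584)×(0.914006 - 0.981241)/(-0.081584 - 0.757889)
       = 0.920540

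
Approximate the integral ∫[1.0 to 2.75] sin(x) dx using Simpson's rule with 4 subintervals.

f(x) = sin(x)
a = 1.0, b = 2.75, n = 4
h = (b - a)/n = 0.437500

Simpson's rule: (h/3)[f(x₀) + 4f(x₁) + 2f(x₂) + ... + f(xₙ)]

x_0 = 1.0000, f(x_0) = 0.841471, coefficient = 1
x_1 = 1.4375, f(x_1) = 0.991129, coefficient = 4
x_2 = 1.8750, f(x_2) = 0.954086, coefficient = 2
x_3 = 2.3125, f(x_3) = 0.737319, coefficient = 4
x_4 = 2.7500, f(x_4) = 0.381661, coefficient = 1

I ≈ (0.437500/3) × 10.045095 = 1.464910
Exact value: 1.464605
Error: 0.000305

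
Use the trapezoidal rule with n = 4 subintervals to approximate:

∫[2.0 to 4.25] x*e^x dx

f(x) = x*e^x
a = 2.0, b = 4.25, n = 4
h = (b - a)/n = 0.562500

Trapezoidal rule: (h/2)[f(x₀) + 2f(x₁) + 2f(x₂) + ... + f(xₙ)]

x_0 = 2.0000, f(x_0) = 14.778112, coefficient = 1
x_1 = 2.5625, f(x_1) = 33.231006, coefficient = 2
x_2 = 3.1250, f(x_2) = 71.124672, coefficient = 2
x_3 = 3.6875, f(x_3) = 147.296671, coefficient = 2
x_4 = 4.2500, f(x_4) = 297.948002, coefficient = 1

I ≈ (0.562500/2) × 816.030812 = 229.508666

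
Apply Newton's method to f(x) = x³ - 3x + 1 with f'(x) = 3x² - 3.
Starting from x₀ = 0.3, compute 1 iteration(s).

f(x) = x³ - 3x + 1
f'(x) = 3x² - 3
x₀ = 0.3

Newton-Raphson formula: x_{n+1} = x_n - f(x_n)/f'(x_n)

Iteration 1:
  f(0.300000) = 0.127000
  f'(0.300000) = -2.730000
  x_1 = 0.300000 - 0.127000/(-2.730000) = 0.346520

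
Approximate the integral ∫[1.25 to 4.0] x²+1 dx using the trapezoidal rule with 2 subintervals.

f(x) = x²+1
a = 1.25, b = 4.0, n = 2
h = (b - a)/n = 1.375000

Trapezoidal rule: (h/2)[f(x₀) + 2f(x₁) + 2f(x₂) + ... + f(xₙ)]

x_0 = 1.2500, f(x_0) = 2.562500, coefficient = 1
x_1 = 2.6250, f(x_1) = 7.890625, coefficient = 2
x_2 = 4.0000, f(x_2) = 17.000000, coefficient = 1

I ≈ (1.375000/2) × 35.343750 = 24.298828
Exact value: 23.432292
Error: 0.866536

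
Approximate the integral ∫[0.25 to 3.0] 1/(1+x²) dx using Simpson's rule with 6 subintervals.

f(x) = 1/(1+x²)
a = 0.25, b = 3.0, n = 6
h = (b - a)/n = 0.458333

Simpson's rule: (h/3)[f(x₀) + 4f(x₁) + 2f(x₂) + ... + f(xₙ)]

x_0 = 0.2500, f(x_0) = 0.941176, coefficient = 1
x_1 = 0.7083, f(x_1) = 0.665896, coefficient = 4
x_2 = 1.1667, f(x_2) = 0.423529, coefficient = 2
x_3 = 1.6250, f(x_3) = 0.274678, coefficient = 4
x_4 = 2.0833, f(x_4) = 0.187256, coefficient = 2
x_5 = 2.5417, f(x_5) = 0.134047, coefficient = 4
x_6 = 3.0000, f(x_6) = 0.100000, coefficient = 1

I ≈ (0.458333/3) × 6.561232 = 1.002410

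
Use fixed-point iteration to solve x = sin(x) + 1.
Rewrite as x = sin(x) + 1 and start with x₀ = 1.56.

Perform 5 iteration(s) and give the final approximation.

Equation: x = sin(x) + 1
Fixed-point form: x = sin(x) + 1
x₀ = 1.56

x_1 = g(1.560000) = 1.999942
x_2 = g(1.999942) = 1.909322
x_3 = g(1.909322) = 1.943245
x_4 = g(1.943245) = 1.931439
x_5 = g(1.931439) = 1.935670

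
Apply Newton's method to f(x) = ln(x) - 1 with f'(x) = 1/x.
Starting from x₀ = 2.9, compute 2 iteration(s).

f(x) = ln(x) - 1
f'(x) = 1/x
x₀ = 2.9

Newton-Raphson formula: x_{n+1} = x_n - f(x_n)/f'(x_n)

Iteration 1:
  f(2.900000) = 0.064711
  f'(2.900000) = 0.344828
  x_1 = 2.900000 - 0.064711/0.344828 = 2.712339
Iteration 2:
  f(2.712339) = -0.002189
  f'(2.712339) = 0.368685
  x_2 = 2.712339 - (-0.002189)/0.368685 = 2.718275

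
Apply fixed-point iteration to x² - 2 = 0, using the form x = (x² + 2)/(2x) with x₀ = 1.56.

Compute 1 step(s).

Equation: x² - 2 = 0
Fixed-point form: x = (x² + 2)/(2x)
x₀ = 1.56

x_1 = g(1.560000) = 1.421026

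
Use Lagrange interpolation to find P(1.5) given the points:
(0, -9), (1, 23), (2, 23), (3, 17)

Lagrange interpolation formula:
P(x) = Σ yᵢ × Lᵢ(x)
where Lᵢ(x) = Π_{j≠i} (x - xⱼ)/(xᵢ - xⱼ)

L_0(1.5) = (1.5 - 1)/(0 - 1) × (1.5 - 2)/(0 - 2) × (1.5 - 3)/(0 - 3) = -0.062500
L_1(1.5) = (1.5 - 0)/(1 - 0) × (1.5 - 2)/(1 - 2) × (1.5 - 3)/(1 - 3) = 0.562500
L_2(1.5) = (1.5 - 0)/(2 - 0) × (1.5 - 1)/(2 - 1) × (1.5 - 3)/(2 - 3) = 0.562500
L_3(1.5) = (1.5 - 0)/(3 - 0) × (1.5 - 1)/(3 - 1) × (1.5 - 2)/(3 - 2) = -0.062500

P(1.5) = (-9)×L_0(1.5) + 23×L_1(1.5) + 23×L_2(1.5) + 17×L_3(1.5)
P(1.5) = 25.375000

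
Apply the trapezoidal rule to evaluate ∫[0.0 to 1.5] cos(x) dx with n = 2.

f(x) = cos(x)
a = 0.0, b = 1.5, n = 2
h = (b - a)/n = 0.750000

Trapezoidal rule: (h/2)[f(x₀) + 2f(x₁) + 2f(x₂) + ... + f(xₙ)]

x_0 = 0.0000, f(x_0) = 1.000000, coefficient = 1
x_1 = 0.7500, f(x_1) = 0.731689, coefficient = 2
x_2 = 1.5000, f(x_2) = 0.070737, coefficient = 1

I ≈ (0.750000/2) × 2.534115 = 0.950293
Exact value: 0.997495
Error: 0.047202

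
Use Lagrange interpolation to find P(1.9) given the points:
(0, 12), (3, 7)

Lagrange interpolation formula:
P(x) = Σ yᵢ × Lᵢ(x)
where Lᵢ(x) = Π_{j≠i} (x - xⱼ)/(xᵢ - xⱼ)

L_0(1.9) = (1.9 - 3)/(0 - 3) = 0.366667
L_1(1.9) = (1.9 - 0)/(3 - 0) = 0.633333

P(1.9) = 12×L_0(1.9) + 7×L_1(1.9)
P(1.9) = 8.833333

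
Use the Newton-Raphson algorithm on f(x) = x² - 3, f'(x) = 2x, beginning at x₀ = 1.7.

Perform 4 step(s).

f(x) = x² - 3
f'(x) = 2x
x₀ = 1.7

Newton-Raphson formula: x_{n+1} = x_n - f(x_n)/f'(x_n)

Iteration 1:
  f(1.700000) = -0.110000
  f'(1.700000) = 3.400000
  x_1 = 1.700000 - (-0.110000)/3.400000 = 1.732353
Iteration 2:
  f(1.732353) = 0.001047
  f'(1.732353) = 3.464706
  x_2 = 1.732353 - 0.001047/3.464706 = 1.732051
Iteration 3:
  f(1.732051) = 0.000000
  f'(1.732051) = 3.464102
  x_3 = 1.732051 - 0.000000/3.464102 = 1.732051
Iteration 4:
  f(1.732051) = 0.000000
  f'(1.732051) = 3.464102
  x_4 = 1.732051 - 0.000000/3.464102 = 1.732051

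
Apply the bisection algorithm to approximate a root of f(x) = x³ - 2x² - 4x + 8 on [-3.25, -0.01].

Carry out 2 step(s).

f(x) = x³ - 2x² - 4x + 8
Initial interval: [-3.25, -0.01]

Iteration 1:
  c_1 = (-3.250000 + (-0.010000))/2 = -1.630000
  f(c_1) = f(-1.630000) = 4.875453
  f(a) × f(c) < 0, new interval: [-3.250000, -1.630000]
Iteration 2:
  c_2 = (-3.250000 + (-1.630000))/2 = -2.440000
  f(c_2) = f(-2.440000) = -8.673984
  f(a) × f(c) ≥ 0, new interval: [-2.440000, -1.630000]

After 2 iteration(s), the approximation is c_2 = -2.440000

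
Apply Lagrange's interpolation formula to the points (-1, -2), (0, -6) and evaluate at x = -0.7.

Lagrange interpolation formula:
P(x) = Σ yᵢ × Lᵢ(x)
where Lᵢ(x) = Π_{j≠i} (x - xⱼ)/(xᵢ - xⱼ)

L_0(-0.7) = (-0.7 - 0)/(-1 - 0) = 0.700000
L_1(-0.7) = (-0.7 - (-1))/(0 - (-1)) = 0.300000

P(-0.7) = (-2)×L_0(-0.7) + (-6)×L_1(-0.7)
P(-0.7) = -3.200000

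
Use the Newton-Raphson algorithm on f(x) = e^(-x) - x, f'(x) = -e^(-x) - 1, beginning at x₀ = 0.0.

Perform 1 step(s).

f(x) = e^(-x) - x
f'(x) = -e^(-x) - 1
x₀ = 0.0

Newton-Raphson formula: x_{n+1} = x_n - f(x_n)/f'(x_n)

Iteration 1:
  f(0.000000) = 1.000000
  f'(0.000000) = -2.000000
  x_1 = 0.000000 - 1.000000/(-2.000000) = 0.500000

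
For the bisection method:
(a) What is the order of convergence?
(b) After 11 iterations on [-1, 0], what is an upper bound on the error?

(a) Bisection has linear (order 1) convergence; the error is halved each step.

(b) Error bound = (b-a)/2^n = (0 - (-1))/2^{11}
    = 1/2^{11}

(a) 1 (linear); (b) error ≤ 4.88e-04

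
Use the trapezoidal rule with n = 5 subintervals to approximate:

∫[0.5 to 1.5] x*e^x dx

f(x) = x*e^x
a = 0.5, b = 1.5, n = 5
h = (b - a)/n = 0.200000

Trapezoidal rule: (h/2)[f(x₀) + 2f(x₁) + 2f(x₂) + ... + f(xₙ)]

x_0 = 0.5000, f(x_0) = 0.824361, coefficient = 1
x_1 = 0.7000, f(x_1) = 1.409627, coefficient = 2
x_2 = 0.9000, f(x_2) = 2.213643, coefficient = 2
x_3 = 1.1000, f(x_3) = 3.304583, coefficient = 2
x_4 = 1.3000, f(x_4) = 4.770086, coefficient = 2
x_5 = 1.5000, f(x_5) = 6.722534, coefficient = 1

I ≈ (0.200000/2) × 30.942770 = 3.094277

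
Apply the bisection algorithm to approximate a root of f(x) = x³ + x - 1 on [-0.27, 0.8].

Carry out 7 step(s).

f(x) = x³ + x - 1
Initial interval: [-0.27, 0.8]

Iteration 1:
  c_1 = (-0.270000 + 0.800000)/2 = 0.265000
  f(c_1) = f(0.265000) = -0.716390
  f(a) × f(c) ≥ 0, new interval: [0.265000, 0.800000]
Iteration 2:
  c_2 = (0.265000 + 0.800000)/2 = 0.532500
  f(c_2) = f(0.532500) = -0.316506
  f(a) × f(c) ≥ 0, new interval: [0.532500, 0.800000]
Iteration 3:
  c_3 = (0.532500 + 0.800000)/2 = 0.666250
  f(c_3) = f(0.666250) = -0.038009
  f(a) × f(c) ≥ 0, new interval: [0.666250, 0.800000]
Iteration 4:
  c_4 = (0.666250 + 0.800000)/2 = 0.733125
  f(c_4) = f(0.733125) = 0.127159
  f(a) × f(c) < 0, new interval: [0.666250, 0.733125]
Iteration 5:
  c_5 = (0.666250 + 0.733125)/2 = 0.699688
  f(c_5) = f(0.699688) = 0.042228
  f(a) × f(c) < 0, new interval: [0.666250, 0.699688]
Iteration 6:
  c_6 = (0.666250 + 0.699688)/2 = 0.682969
  f(c_6) = f(0.682969) = 0.001537
  f(a) × f(c) < 0, new interval: [0.666250, 0.682969]
Iteration 7:
  c_7 = (0.666250 + 0.682969)/2 = 0.674609
  f(c_7) = f(0.674609) = -0.018377
  f(a) × f(c) ≥ 0, new interval: [0.674609, 0.682969]

After 7 iteration(s), the approximation is c_7 = 0.674609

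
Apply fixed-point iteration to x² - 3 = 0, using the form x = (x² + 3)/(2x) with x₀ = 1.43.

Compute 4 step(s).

Equation: x² - 3 = 0
Fixed-point form: x = (x² + 3)/(2x)
x₀ = 1.43

x_1 = g(1.430000) = 1.763951
x_2 = g(1.763951) = 1.732339
x_3 = g(1.732339) = 1.732051
x_4 = g(1.732051) = 1.732051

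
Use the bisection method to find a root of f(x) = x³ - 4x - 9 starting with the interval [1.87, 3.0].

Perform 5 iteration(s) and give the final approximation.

f(x) = x³ - 4x - 9
Initial interval: [1.87, 3.0]

Iteration 1:
  c_1 = (1.870000 + 3.000000)/2 = 2.435000
  f(c_1) = f(2.435000) = -4.302337
  f(a) × f(c) ≥ 0, new interval: [2.435000, 3.000000]
Iteration 2:
  c_2 = (2.435000 + 3.000000)/2 = 2.717500
  f(c_2) = f(2.717500) = 0.198211
  f(a) × f(c) < 0, new interval: [2.435000, 2.717500]
Iteration 3:
  c_3 = (2.435000 + 2.717500)/2 = 2.576250
  f(c_3) = f(2.576250) = -2.206264
  f(a) × f(c) ≥ 0, new interval: [2.576250, 2.717500]
Iteration 4:
  c_4 = (2.576250 + 2.717500)/2 = 2.646875
  f(c_4) = f(2.646875) = -1.043633
  f(a) × f(c) ≥ 0, new interval: [2.646875, 2.717500]
Iteration 5:
  c_5 = (2.646875 + 2.717500)/2 = 2.682188
  f(c_5) = f(2.682188) = -0.432745
  f(a) × f(c) ≥ 0, new interval: [2.682188, 2.717500]

After 5 iteration(s), the approximation is c_5 = 2.682188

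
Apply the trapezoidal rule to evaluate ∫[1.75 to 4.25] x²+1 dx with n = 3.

f(x) = x²+1
a = 1.75, b = 4.25, n = 3
h = (b - a)/n = 0.833333

Trapezoidal rule: (h/2)[f(x₀) + 2f(x₁) + 2f(x₂) + ... + f(xₙ)]

x_0 = 1.7500, f(x_0) = 4.062500, coefficient = 1
x_1 = 2.5833, f(x_1) = 7.673611, coefficient = 2
x_2 = 3.4167, f(x_2) = 12.673611, coefficient = 2
x_3 = 4.2500, f(x_3) = 19.062500, coefficient = 1

I ≈ (0.833333/2) × 63.819444 = 26.591435
Exact value: 26.302083
Error: 0.289352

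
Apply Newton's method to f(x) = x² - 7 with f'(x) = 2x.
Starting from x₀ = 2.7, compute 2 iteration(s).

f(x) = x² - 7
f'(x) = 2x
x₀ = 2.7

Newton-Raphson formula: x_{n+1} = x_n - f(x_n)/f'(x_n)

Iteration 1:
  f(2.700000) = 0.290000
  f'(2.700000) = 5.400000
  x_1 = 2.700000 - 0.290000/5.400000 = 2.646296
Iteration 2:
  f(2.646296) = 0.002884
  f'(2.646296) = 5.292593
  x_2 = 2.646296 - 0.002884/5.292593 = 2.645751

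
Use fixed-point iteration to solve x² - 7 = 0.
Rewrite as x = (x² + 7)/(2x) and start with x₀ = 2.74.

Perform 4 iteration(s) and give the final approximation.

Equation: x² - 7 = 0
Fixed-point form: x = (x² + 7)/(2x)
x₀ = 2.74

x_1 = g(2.740000) = 2.647372
x_2 = g(2.647372) = 2.645752
x_3 = g(2.645752) = 2.645751
x_4 = g(2.645751) = 2.645751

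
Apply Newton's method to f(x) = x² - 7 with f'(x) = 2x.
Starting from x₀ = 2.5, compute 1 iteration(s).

f(x) = x² - 7
f'(x) = 2x
x₀ = 2.5

Newton-Raphson formula: x_{n+1} = x_n - f(x_n)/f'(x_n)

Iteration 1:
  f(2.500000) = -0.750000
  f'(2.500000) = 5.000000
  x_1 = 2.500000 - (-0.750000)/5.000000 = 2.650000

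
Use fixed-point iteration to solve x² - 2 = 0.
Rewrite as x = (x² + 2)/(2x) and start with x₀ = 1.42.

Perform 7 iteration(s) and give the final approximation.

Equation: x² - 2 = 0
Fixed-point form: x = (x² + 2)/(2x)
x₀ = 1.42

x_1 = g(1.420000) = 1.414225
x_2 = g(1.414225) = 1.414214
x_3 = g(1.414214) = 1.414214
x_4 = g(1.414214) = 1.414214
x_5 = g(1.414214) = 1.414214
x_6 = g(1.414214) = 1.414214
x_7 = g(1.414214) = 1.414214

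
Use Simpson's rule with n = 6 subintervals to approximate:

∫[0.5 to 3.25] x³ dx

f(x) = x³
a = 0.5, b = 3.25, n = 6
h = (b - a)/n = 0.458333

Simpson's rule: (h/3)[f(x₀) + 4f(x₁) + 2f(x₂) + ... + f(xₙ)]

x_0 = 0.5000, f(x_0) = 0.125000, coefficient = 1
x_1 = 0.9583, f(x_1) = 0.880136, coefficient = 4
x_2 = 1.4167, f(x_2) = 2.843171, coefficient = 2
x_3 = 1.8750, f(x_3) = 6.591797, coefficient = 4
x_4 = 2.3333, f(x_4) = 12.703704, coefficient = 2
x_5 = 2.7917, f(x_5) = 21.756583, coefficient = 4
x_6 = 3.2500, f(x_6) = 34.328125, coefficient = 1

I ≈ (0.458333/3) × 182.460937 = 27.875977
Exact value: 27.875977
Error: 0.000000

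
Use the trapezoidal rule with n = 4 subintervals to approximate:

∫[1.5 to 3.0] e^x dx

f(x) = e^x
a = 1.5, b = 3.0, n = 4
h = (b - a)/n = 0.375000

Trapezoidal rule: (h/2)[f(x₀) + 2f(x₁) + 2f(x₂) + ... + f(xₙ)]

x_0 = 1.5000, f(x_0) = 4.481689, coefficient = 1
x_1 = 1.8750, f(x_1) = 6.520819, coefficient = 2
x_2 = 2.2500, f(x_2) = 9.487736, coefficient = 2
x_3 = 2.6250, f(x_3) = 13.804574, coefficient = 2
x_4 = 3.0000, f(x_4) = 20.085537, coefficient = 1

I ≈ (0.375000/2) × 84.193484 = 15.786278
Exact value: 15.603848
Error: 0.182430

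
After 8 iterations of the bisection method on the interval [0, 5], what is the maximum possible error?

Bisection error bound: |error| ≤ (b-a)/2^n
|error| ≤ (5 - 0)/2^8 = 5/2^8
|error| ≤ 0.0195312500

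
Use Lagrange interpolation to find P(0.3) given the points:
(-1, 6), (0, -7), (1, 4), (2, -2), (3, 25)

Lagrange interpolation formula:
P(x) = Σ yᵢ × Lᵢ(x)
where Lᵢ(x) = Π_{j≠i} (x - xⱼ)/(xᵢ - xⱼ)

L_0(0.3) = (0.3 - 0)/(-1 - 0) × (0.3 - 1)/(-1 - 1) × (0.3 - 2)/(-1 - 2) × (0.3 - 3)/(-1 - 3) = -0.040163
L_1(0.3) = (0.3 - (-1))/(0 - (-1)) × (0.3 - 1)/(0 - 1) × (0.3 - 2)/(0 - 2) × (0.3 - 3)/(0 - 3) = 0.696150
L_2(0.3) = (0.3 - (-1))/(1 - (-1)) × (0.3 - 0)/(1 - 0) × (0.3 - 2)/(1 - 2) × (0.3 - 3)/(1 - 3) = 0.447525
L_3(0.3) = (0.3 - (-1))/(2 - (-1)) × (0.3 - 0)/(2 - 0) × (0.3 - 1)/(2 - 1) × (0.3 - 3)/(2 - 3) = -0.122850
L_4(0.3) = (0.3 - (-1))/(3 - (-1)) × (0.3 - 0)/(3 - 0) × (0.3 - 1)/(3 - 1) × (0.3 - 2)/(3 - 2) = 0.019338

P(0.3) = 6×L_0(0.3) + (-7)×L_1(0.3) + 4×L_2(0.3) + (-2)×L_3(0.3) + 25×L_4(0.3)
P(0.3) = -2.594787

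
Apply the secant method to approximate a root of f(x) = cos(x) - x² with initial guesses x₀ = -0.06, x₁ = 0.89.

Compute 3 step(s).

f(x) = cos(x) - x²
x₀ = -0.06, x₁ = 0.89

Secant formula: x_{n+1} = x_n - f(x_n)(x_n - x_{n-1})/(f(x_n) - f(x_{n-1}))

Iteration 1:
  f(-0.060000) = 0.994601
  f(0.890000) = -0.162688
  x_2 = 0.890000 - (-0.162688)×(0.890000 - (-0.060000))/(-0.162688 - 0.994601)
       = 0.756452
Iteration 2:
  f(0.890000) = -0.162688
  f(0.756452) = 0.155056
  x_3 = 0.756452 - 0.155056×(0.756452 - 0.890000)/(0.155056 - (-0.162688))
       = 0.821622
Iteration 3:
  f(0.756452) = 0.155056
  f(0.821622) = 0.005971
  x_4 = 0.821622 - 0.005971×(0.821622 - 0.756452)/(0.005971 - 0.155056)
       = 0.824232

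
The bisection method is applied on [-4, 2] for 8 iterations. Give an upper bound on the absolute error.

Bisection error bound: |error| ≤ (b-a)/2^n
|error| ≤ (2 - (-4))/2^8 = 6/2^8
|error| ≤ 0.0234375000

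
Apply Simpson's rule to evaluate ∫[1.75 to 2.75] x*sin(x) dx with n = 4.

f(x) = x*sin(x)
a = 1.75, b = 2.75, n = 4
h = (b - a)/n = 0.250000

Simpson's rule: (h/3)[f(x₀) + 4f(x₁) + 2f(x₂) + ... + f(xₙ)]

x_0 = 1.7500, f(x_0) = 1.721975, coefficient = 1
x_1 = 2.0000, f(x_1) = 1.818595, coefficient = 4
x_2 = 2.2500, f(x_2) = 1.750665, coefficient = 2
x_3 = 2.5000, f(x_3) = 1.496180, coefficient = 4
x_4 = 2.7500, f(x_4) = 1.049568, coefficient = 1

I ≈ (0.250000/3) × 19.531973 = 1.627664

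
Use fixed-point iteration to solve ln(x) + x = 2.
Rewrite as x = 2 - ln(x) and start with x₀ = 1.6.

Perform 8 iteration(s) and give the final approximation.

Equation: ln(x) + x = 2
Fixed-point form: x = 2 - ln(x)
x₀ = 1.6

x_1 = g(1.600000) = 1.529996
x_2 = g(1.529996) = 1.574735
x_3 = g(1.574735) = 1.545913
x_4 = g(1.545913) = 1.564385
x_5 = g(1.564385) = 1.552507
x_6 = g(1.552507) = 1.560129
x_7 = g(1.560129) = 1.555232
x_8 = g(1.555232) = 1.558376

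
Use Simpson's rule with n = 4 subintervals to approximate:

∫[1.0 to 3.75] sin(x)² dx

f(x) = sin(x)²
a = 1.0, b = 3.75, n = 4
h = (b - a)/n = 0.687500

Simpson's rule: (h/3)[f(x₀) + 4f(x₁) + 2f(x₂) + ... + f(xₙ)]

x_0 = 1.0000, f(x_0) = 0.708073, coefficient = 1
x_1 = 1.6875, f(x_1) = 0.986442, coefficient = 4
x_2 = 2.3750, f(x_2) = 0.481199, coefficient = 2
x_3 = 3.0625, f(x_3) = 0.006243, coefficient = 4
x_4 = 3.7500, f(x_4) = 0.326682, coefficient = 1

I ≈ (0.687500/3) × 5.967892 = 1.367642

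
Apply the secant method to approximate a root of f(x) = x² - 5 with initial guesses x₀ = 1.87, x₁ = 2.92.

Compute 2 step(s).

f(x) = x² - 5
x₀ = 1.87, x₁ = 2.92

Secant formula: x_{n+1} = x_n - f(x_n)(x_n - x_{n-1})/(f(x_n) - f(x_{n-1}))

Iteration 1:
  f(1.870000) = -1.503100
  f(2.920000) = 3.526400
  x_2 = 2.920000 - 3.526400×(2.920000 - 1.870000)/(3.526400 - (-1.503100))
       = 2.183800
Iteration 2:
  f(2.920000) = 3.526400
  f(2.183800) = -0.231019
  x_3 = 2.183800 - (-0.231019)×(2.183800 - 2.920000)/(-0.231019 - 3.526400)
       = 2.229064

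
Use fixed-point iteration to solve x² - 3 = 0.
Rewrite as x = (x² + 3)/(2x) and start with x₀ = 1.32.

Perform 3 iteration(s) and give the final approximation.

Equation: x² - 3 = 0
Fixed-point form: x = (x² + 3)/(2x)
x₀ = 1.32

x_1 = g(1.320000) = 1.796364
x_2 = g(1.796364) = 1.733202
x_3 = g(1.733202) = 1.732051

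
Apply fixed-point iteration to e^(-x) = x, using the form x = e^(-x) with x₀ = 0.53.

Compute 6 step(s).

Equation: e^(-x) = x
Fixed-point form: x = e^(-x)
x₀ = 0.53

x_1 = g(0.530000) = 0.588605
x_2 = g(0.588605) = 0.555101
x_3 = g(0.555101) = 0.574014
x_4 = g(0.574014) = 0.563260
x_5 = g(0.563260) = 0.569350
x_6 = g(0.569350) = 0.565893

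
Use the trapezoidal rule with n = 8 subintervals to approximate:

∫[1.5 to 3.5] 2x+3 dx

f(x) = 2x+3
a = 1.5, b = 3.5, n = 8
h = (b - a)/n = 0.250000

Trapezoidal rule: (h/2)[f(x₀) + 2f(x₁) + 2f(x₂) + ... + f(xₙ)]

x_0 = 1.5000, f(x_0) = 6.000000, coefficient = 1
x_1 = 1.7500, f(x_1) = 6.500000, coefficient = 2
x_2 = 2.0000, f(x_2) = 7.000000, coefficient = 2
x_3 = 2.2500, f(x_3) = 7.500000, coefficient = 2
x_4 = 2.5000, f(x_4) = 8.000000, coefficient = 2
x_5 = 2.7500, f(x_5) = 8.500000, coefficient = 2
x_6 = 3.0000, f(x_6) = 9.000000, coefficient = 2
x_7 = 3.2500, f(x_7) = 9.500000, coefficient = 2
x_8 = 3.5000, f(x_8) = 10.000000, coefficient = 1

I ≈ (0.250000/2) × 128.000000 = 16.000000
Exact value: 16.000000
Error: 0.000000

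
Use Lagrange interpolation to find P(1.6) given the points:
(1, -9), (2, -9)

Lagrange interpolation formula:
P(x) = Σ yᵢ × Lᵢ(x)
where Lᵢ(x) = Π_{j≠i} (x - xⱼ)/(xᵢ - xⱼ)

L_0(1.6) = (1.6 - 2)/(1 - 2) = 0.400000
L_1(1.6) = (1.6 - 1)/(2 - 1) = 0.600000

P(1.6) = (-9)×L_0(1.6) + (-9)×L_1(1.6)
P(1.6) = -9.000000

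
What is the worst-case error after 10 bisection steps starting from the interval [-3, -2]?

Bisection error bound: |error| ≤ (b-a)/2^n
|error| ≤ (-2 - (-3))/2^10 = 1/2^10
|error| ≤ 0.0009765625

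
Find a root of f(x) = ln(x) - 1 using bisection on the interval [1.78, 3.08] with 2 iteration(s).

f(x) = ln(x) - 1
Initial interval: [1.78, 3.08]

Iteration 1:
  c_1 = (1.780000 + 3.080000)/2 = 2.430000
  f(c_1) = f(2.430000) = -0.112109
  f(a) × f(c) ≥ 0, new interval: [2.430000, 3.080000]
Iteration 2:
  c_2 = (2.430000 + 3.080000)/2 = 2.755000
  f(c_2) = f(2.755000) = 0.013417
  f(a) × f(c) < 0, new interval: [2.430000, 2.755000]

After 2 iteration(s), the approximation is c_2 = 2.755000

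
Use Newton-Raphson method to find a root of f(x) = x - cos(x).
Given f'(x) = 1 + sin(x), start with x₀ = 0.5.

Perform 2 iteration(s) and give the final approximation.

f(x) = x - cos(x)
f'(x) = 1 + sin(x)
x₀ = 0.5

Newton-Raphson formula: x_{n+1} = x_n - f(x_n)/f'(x_n)

Iteration 1:
  f(0.500000) = -0.377583
  f'(0.500000) = 1.479426
  x_1 = 0.500000 - (-0.377583)/1.479426 = 0.755222
Iteration 2:
  f(0.755222) = 0.027103
  f'(0.755222) = 1.685451
  x_2 = 0.755222 - 0.027103/1.685451 = 0.739142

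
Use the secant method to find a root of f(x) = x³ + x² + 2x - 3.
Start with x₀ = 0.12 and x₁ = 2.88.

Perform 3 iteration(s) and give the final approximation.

f(x) = x³ + x² + 2x - 3
x₀ = 0.12, x₁ = 2.88

Secant formula: x_{n+1} = x_n - f(x_n)(x_n - x_{n-1})/(f(x_n) - f(x_{n-1}))

Iteration 1:
  f(0.120000) = -2.743872
  f(2.880000) = 34.942272
  x_2 = 2.880000 - 34.942272×(2.880000 - 0.120000)/(34.942272 - (-2.743872))
       = 0.320951
Iteration 2:
  f(2.880000) = 34.942272
  f(0.320951) = -2.222026
  x_3 = 0.320951 - (-2.222026)×(0.320951 - 2.880000)/(-2.222026 - 34.942272)
       = 0.473955
Iteration 3:
  f(0.320951) = -2.222026
  f(0.473955) = -1.720990
  x_4 = 0.473955 - (-1.720990)×(0.473955 - 0.320951)/(-1.720990 - (-2.222026))
       = 0.999502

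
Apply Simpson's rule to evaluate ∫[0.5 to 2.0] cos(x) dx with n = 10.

f(x) = cos(x)
a = 0.5, b = 2.0, n = 10
h = (b - a)/n = 0.150000

Simpson's rule: (h/3)[f(x₀) + 4f(x₁) + 2f(x₂) + ... + f(xₙ)]

x_0 = 0.5000, f(x_0) = 0.877583, coefficient = 1
x_1 = 0.6500, f(x_1) = 0.796084, coefficient = 4
x_2 = 0.8000, f(x_2) = 0.696707, coefficient = 2
x_3 = 0.9500, f(x_3) = 0.581683, coefficient = 4
x_4 = 1.1000, f(x_4) = 0.453596, coefficient = 2
x_5 = 1.2500, f(x_5) = 0.315322, coefficient = 4
x_6 = 1.4000, f(x_6) = 0.169967, coefficient = 2
x_7 = 1.5500, f(x_7) = 0.020795, coefficient = 4
x_8 = 1.7000, f(x_8) = -0.128844, coefficient = 2
x_9 = 1.8500, f(x_9) = -0.275590, coefficient = 4
x_10 = 2.0000, f(x_10) = -0.416147, coefficient = 1

I ≈ (0.150000/3) × 8.597462 = 0.429873
Exact value: 0.429872
Error: 0.000001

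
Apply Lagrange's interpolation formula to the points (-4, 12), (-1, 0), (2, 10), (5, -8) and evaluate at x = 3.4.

Lagrange interpolation formula:
P(x) = Σ yᵢ × Lᵢ(x)
where Lᵢ(x) = Π_{j≠i} (x - xⱼ)/(xᵢ - xⱼ)

L_0(3.4) = (3.4 - (-1))/(-4 - (-1)) × (3.4 - 2)/(-4 - 2) × (3.4 - 5)/(-4 - 5) = 0.060840
L_1(3.4) = (3.4 - (-4))/(-1 - (-4)) × (3.4 - 2)/(-1 - 2) × (3.4 - 5)/(-1 - 5) = -0.306963
L_2(3.4) = (3.4 - (-4))/(2 - (-4)) × (3.4 - (-1))/(2 - (-1)) × (3.4 - 5)/(2 - 5) = 0.964741
L_3(3.4) = (3.4 - (-4))/(5 - (-4)) × (3.4 - (-1))/(5 - (-1)) × (3.4 - 2)/(5 - 2) = 0.281383

P(3.4) = 12×L_0(3.4) + 0×L_1(3.4) + 10×L_2(3.4) + (-8)×L_3(3.4)
P(3.4) = 8.126420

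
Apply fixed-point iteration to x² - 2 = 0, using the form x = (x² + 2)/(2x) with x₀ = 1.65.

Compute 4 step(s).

Equation: x² - 2 = 0
Fixed-point form: x = (x² + 2)/(2x)
x₀ = 1.65

x_1 = g(1.650000) = 1.431061
x_2 = g(1.431061) = 1.414313
x_3 = g(1.414313) = 1.414214
x_4 = g(1.414214) = 1.414214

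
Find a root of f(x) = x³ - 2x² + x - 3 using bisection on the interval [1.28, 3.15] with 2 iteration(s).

f(x) = x³ - 2x² + x - 3
Initial interval: [1.28, 3.15]

Iteration 1:
  c_1 = (1.280000 + 3.150000)/2 = 2.215000
  f(c_1) = f(2.215000) = 0.269838
  f(a) × f(c) < 0, new interval: [1.280000, 2.215000]
Iteration 2:
  c_2 = (1.280000 + 2.215000)/2 = 1.747500
  f(c_2) = f(1.747500) = -2.023573
  f(a) × f(c) ≥ 0, new interval: [1.747500, 2.215000]

After 2 iteration(s), the approximation is c_2 = 1.747500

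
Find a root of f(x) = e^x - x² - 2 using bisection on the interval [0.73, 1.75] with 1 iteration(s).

f(x) = e^x - x² - 2
Initial interval: [0.73, 1.75]

Iteration 1:
  c_1 = (0.730000 + 1.750000)/2 = 1.240000
  f(c_1) = f(1.240000) = -0.081987
  f(a) × f(c) ≥ 0, new interval: [1.240000, 1.750000]

After 1 iteration(s), the approximation is c_1 = 1.240000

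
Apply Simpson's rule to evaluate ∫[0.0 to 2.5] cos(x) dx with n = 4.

f(x) = cos(x)
a = 0.0, b = 2.5, n = 4
h = (b - a)/n = 0.625000

Simpson's rule: (h/3)[f(x₀) + 4f(x₁) + 2f(x₂) + ... + f(xₙ)]

x_0 = 0.0000, f(x_0) = 1.000000, coefficient = 1
x_1 = 0.6250, f(x_1) = 0.810963, coefficient = 4
x_2 = 1.2500, f(x_2) = 0.315322, coefficient = 2
x_3 = 1.8750, f(x_3) = -0.299534, coefficient = 4
x_4 = 2.5000, f(x_4) = -0.801144, coefficient = 1

I ≈ (0.625000/3) × 2.875220 = 0.599004
Exact value: 0.598472
Error: 0.000532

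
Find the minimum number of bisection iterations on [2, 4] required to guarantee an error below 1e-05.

We need (b-a)/2^n ≤ 1e-05
(4 - 2)/2^n ≤ 1e-05
2/2^n ≤ 1e-05
2^n ≥ 200000
n ≥ log₂(200000) = 17.61
n ≥ 18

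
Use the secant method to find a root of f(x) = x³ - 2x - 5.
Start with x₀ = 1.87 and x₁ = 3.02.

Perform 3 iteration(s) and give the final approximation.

f(x) = x³ - 2x - 5
x₀ = 1.87, x₁ = 3.02

Secant formula: x_{n+1} = x_n - f(x_n)(x_n - x_{n-1})/(f(x_n) - f(x_{n-1}))

Iteration 1:
  f(1.870000) = -2.200797
  f(3.020000) = 16.503608
  x_2 = 3.020000 - 16.503608×(3.020000 - 1.870000)/(16.503608 - (-2.200797))
       = 2.005311
Iteration 2:
  f(3.020000) = 16.503608
  f(2.005311) = -0.946718
  x_3 = 2.005311 - (-0.946718)×(2.005311 - 3.020000)/(-0.946718 - 16.503608)
       = 2.060360
Iteration 3:
  f(2.005311) = -0.946718
  f(2.060360) = -0.374317
  x_4 = 2.060360 - (-0.374317)×(2.060360 - 2.005311)/(-0.374317 - (-0.946718))
       = 2.096359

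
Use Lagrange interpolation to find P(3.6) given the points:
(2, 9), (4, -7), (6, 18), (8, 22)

Lagrange interpolation formula:
P(x) = Σ yᵢ × Lᵢ(x)
where Lᵢ(x) = Π_{j≠i} (x - xⱼ)/(xᵢ - xⱼ)

L_0(3.6) = (3.6 - 4)/(2 - 4) × (3.6 - 6)/(2 - 6) × (3.6 - 8)/(2 - 8) = 0.088000
L_1(3.6) = (3.6 - 2)/(4 - 2) × (3.6 - 6)/(4 - 6) × (3.6 - 8)/(4 - 8) = 1.056000
L_2(3.6) = (3.6 - 2)/(6 - 2) × (3.6 - 4)/(6 - 4) × (3.6 - 8)/(6 - 8) = -0.176000
L_3(3.6) = (3.6 - 2)/(8 - 2) × (3.6 - 4)/(8 - 4) × (3.6 - 6)/(8 - 6) = 0.032000

P(3.6) = 9×L_0(3.6) + (-7)×L_1(3.6) + 18×L_2(3.6) + 22×L_3(3.6)
P(3.6) = -9.064000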